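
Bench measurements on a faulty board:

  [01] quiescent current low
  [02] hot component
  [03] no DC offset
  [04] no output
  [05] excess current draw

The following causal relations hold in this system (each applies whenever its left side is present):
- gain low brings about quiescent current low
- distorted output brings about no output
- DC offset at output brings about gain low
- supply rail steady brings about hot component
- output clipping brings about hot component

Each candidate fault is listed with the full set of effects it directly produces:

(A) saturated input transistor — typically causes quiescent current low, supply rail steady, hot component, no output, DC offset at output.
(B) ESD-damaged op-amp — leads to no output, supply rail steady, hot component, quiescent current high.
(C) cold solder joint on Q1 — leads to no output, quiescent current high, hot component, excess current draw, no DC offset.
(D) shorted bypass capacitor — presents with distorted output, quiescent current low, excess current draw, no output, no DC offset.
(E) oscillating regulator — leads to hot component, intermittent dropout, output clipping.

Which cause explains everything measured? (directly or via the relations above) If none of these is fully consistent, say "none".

Per-candidate check:
(A) saturated input transistor — quiescent current low yes; hot component yes; no DC offset NO; no output yes; excess current draw NO
(B) ESD-damaged op-amp — fails on quiescent current low, no DC offset, excess current draw (predicts quiescent current high, not quiescent current low)
(C) cold solder joint on Q1 — fails on quiescent current low (predicts quiescent current high, not quiescent current low)
(D) shorted bypass capacitor — does not account for hot component
(E) oscillating regulator — does not account for quiescent current low, no DC offset, no output, excess current draw
No candidate is consistent with all observations.

none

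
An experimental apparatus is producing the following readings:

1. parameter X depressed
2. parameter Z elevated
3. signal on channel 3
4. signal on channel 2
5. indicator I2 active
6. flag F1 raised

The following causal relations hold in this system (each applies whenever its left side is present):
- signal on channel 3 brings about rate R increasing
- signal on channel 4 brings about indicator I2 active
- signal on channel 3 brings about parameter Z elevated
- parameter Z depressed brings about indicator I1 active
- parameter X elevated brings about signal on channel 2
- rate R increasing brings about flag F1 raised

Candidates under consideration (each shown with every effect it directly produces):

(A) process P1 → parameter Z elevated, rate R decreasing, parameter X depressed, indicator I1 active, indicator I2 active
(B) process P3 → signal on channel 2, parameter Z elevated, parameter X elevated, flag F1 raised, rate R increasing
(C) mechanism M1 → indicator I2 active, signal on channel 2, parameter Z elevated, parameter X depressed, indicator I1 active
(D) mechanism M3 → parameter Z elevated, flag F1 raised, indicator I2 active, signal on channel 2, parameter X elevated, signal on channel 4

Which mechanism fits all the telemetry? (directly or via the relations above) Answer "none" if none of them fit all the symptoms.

Per-candidate check:
(A) process P1 — parameter X depressed ✓; parameter Z elevated ✓; signal on channel 3 ✗; signal on channel 2 ✗; indicator I2 active ✓; flag F1 raised ✗
(B) process P3 — fails on parameter X depressed, signal on channel 3, indicator I2 active (predicts parameter X elevated, not parameter X depressed)
(C) mechanism M1 — parameter X depressed ✓; parameter Z elevated ✓; signal on channel 3 ✗; signal on channel 2 ✓; indicator I2 active ✓; flag F1 raised ✗
(D) mechanism M3 — fails on parameter X depressed, signal on channel 3 (predicts parameter X elevated, not parameter X depressed)
No candidate is consistent with all observations.

none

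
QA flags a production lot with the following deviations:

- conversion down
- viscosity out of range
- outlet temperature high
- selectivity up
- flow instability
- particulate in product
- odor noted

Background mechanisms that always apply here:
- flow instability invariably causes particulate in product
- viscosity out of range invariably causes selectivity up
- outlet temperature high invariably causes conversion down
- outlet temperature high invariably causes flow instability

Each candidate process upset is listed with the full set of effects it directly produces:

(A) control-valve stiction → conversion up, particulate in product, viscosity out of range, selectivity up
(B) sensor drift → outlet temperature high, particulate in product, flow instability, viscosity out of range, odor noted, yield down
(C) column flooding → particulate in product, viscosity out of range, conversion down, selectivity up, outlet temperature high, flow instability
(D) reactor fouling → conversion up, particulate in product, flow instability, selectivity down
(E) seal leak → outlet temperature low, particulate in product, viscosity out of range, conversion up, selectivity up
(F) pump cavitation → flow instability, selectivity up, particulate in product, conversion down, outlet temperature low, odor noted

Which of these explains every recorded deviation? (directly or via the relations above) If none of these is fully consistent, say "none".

Testing each hypothesis:
(A) control-valve stiction — fails on conversion down, outlet temperature high, flow instability, odor noted (predicts conversion up, not conversion down)
(B) sensor drift — conversion down match (via outlet temperature high → conversion down); viscosity out of range match; outlet temperature high match; selectivity up match (via viscosity out of range → selectivity up); flow instability match; particulate in product match; odor noted match
(C) column flooding — conversion down match; viscosity out of range match; outlet temperature high match; selectivity up match; flow instability match; particulate in product match; odor noted miss
(D) reactor fouling — fails on conversion down, viscosity out of range, outlet temperature high, selectivity up, odor noted (predicts conversion up, not conversion down; predicts selectivity down, not selectivity up)
(E) seal leak — conversion down miss; viscosity out of range match; outlet temperature high miss; selectivity up match; flow instability miss; particulate in product match; odor noted miss
(F) pump cavitation — fails on viscosity out of range, outlet temperature high (predicts outlet temperature low, not outlet temperature high)
Only (B) is consistent with every observation.

B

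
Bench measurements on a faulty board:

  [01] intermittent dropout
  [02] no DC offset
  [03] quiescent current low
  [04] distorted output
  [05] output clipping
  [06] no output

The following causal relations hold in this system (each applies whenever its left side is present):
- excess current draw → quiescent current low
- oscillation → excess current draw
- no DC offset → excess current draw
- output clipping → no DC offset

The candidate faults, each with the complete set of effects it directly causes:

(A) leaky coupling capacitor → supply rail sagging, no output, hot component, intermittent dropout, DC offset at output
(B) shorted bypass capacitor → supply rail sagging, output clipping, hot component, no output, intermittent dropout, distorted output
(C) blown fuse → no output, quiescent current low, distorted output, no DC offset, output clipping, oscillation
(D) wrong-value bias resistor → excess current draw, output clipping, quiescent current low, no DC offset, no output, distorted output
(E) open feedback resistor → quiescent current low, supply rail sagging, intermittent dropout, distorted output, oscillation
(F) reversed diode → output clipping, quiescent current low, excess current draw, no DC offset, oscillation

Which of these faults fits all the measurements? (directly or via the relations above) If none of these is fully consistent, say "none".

B

For each candidate, compare predicted effects to what was observed:
(A) leaky coupling capacitor — fails on no DC offset, quiescent current low, distorted output, output clipping (predicts DC offset at output, not no DC offset)
(B) shorted bypass capacitor — accounts for every observation (no DC offset by output clipping → no DC offset)
(C) blown fuse — does not account for intermittent dropout
(D) wrong-value bias resistor — intermittent dropout NO; no DC offset yes; quiescent current low yes; distorted output yes; output clipping yes; no output yes
(E) open feedback resistor — intermittent dropout yes; no DC offset NO; quiescent current low yes; distorted output yes; output clipping NO; no output NO
(F) reversed diode — intermittent dropout NO; no DC offset yes; quiescent current low yes; distorted output NO; output clipping yes; no output NO
Only (B) is consistent with every observation.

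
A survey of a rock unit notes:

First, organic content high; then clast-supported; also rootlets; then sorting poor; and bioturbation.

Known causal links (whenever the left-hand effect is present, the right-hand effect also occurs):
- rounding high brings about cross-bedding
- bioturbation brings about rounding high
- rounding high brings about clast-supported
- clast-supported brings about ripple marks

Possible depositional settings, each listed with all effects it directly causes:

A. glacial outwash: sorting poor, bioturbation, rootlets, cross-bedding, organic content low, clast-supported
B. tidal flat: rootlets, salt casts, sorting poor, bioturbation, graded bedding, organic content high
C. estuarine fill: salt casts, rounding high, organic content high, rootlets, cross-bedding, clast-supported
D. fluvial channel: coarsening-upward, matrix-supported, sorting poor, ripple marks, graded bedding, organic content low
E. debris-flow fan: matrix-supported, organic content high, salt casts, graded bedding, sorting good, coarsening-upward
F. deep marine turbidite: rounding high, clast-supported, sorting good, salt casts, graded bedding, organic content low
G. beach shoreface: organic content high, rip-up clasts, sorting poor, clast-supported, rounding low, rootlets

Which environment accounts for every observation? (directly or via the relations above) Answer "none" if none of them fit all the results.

B

Checking each candidate against the observations:
(A) glacial outwash — fails on organic content high (predicts organic content low, not organic content high)
(B) tidal flat — accounts for every observation (clast-supported through bioturbation → rounding high → clast-supported)
(C) estuarine fill — organic content high match; clast-supported match; rootlets match; sorting poor miss; bioturbation miss
(D) fluvial channel — fails on organic content high, clast-supported, rootlets, bioturbation (predicts organic content low, not organic content high; predicts matrix-supported, not clast-supported)
(E) debris-flow fan — organic content high match; clast-supported miss; rootlets miss; sorting poor miss; bioturbation miss
(F) deep marine turbidite — fails on organic content high, rootlets, sorting poor, bioturbation (predicts organic content low, not organic content high; predicts sorting good, not sorting poor)
(G) beach shoreface — does not account for bioturbation
(B) is the only candidate with no mismatches.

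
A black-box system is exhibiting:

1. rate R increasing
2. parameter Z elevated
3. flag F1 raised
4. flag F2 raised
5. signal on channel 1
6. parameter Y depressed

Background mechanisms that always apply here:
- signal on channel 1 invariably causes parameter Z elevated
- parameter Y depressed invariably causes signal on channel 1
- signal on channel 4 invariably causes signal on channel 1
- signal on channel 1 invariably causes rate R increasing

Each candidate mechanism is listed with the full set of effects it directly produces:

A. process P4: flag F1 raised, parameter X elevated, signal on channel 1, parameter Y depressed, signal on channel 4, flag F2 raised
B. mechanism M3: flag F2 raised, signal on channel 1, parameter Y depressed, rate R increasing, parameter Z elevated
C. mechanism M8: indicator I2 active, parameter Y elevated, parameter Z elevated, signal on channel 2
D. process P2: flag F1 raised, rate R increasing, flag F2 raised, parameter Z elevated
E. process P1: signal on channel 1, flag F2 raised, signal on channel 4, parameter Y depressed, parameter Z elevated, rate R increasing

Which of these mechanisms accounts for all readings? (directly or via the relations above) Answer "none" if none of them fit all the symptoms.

A

For each candidate, compare predicted effects to what was observed:
(A) process P4 — accounts for every observation (rate R increasing by signal on channel 1 → rate R increasing)
(B) mechanism M3 — rate R increasing +; parameter Z elevated +; flag F1 raised -; flag F2 raised +; signal on channel 1 +; parameter Y depressed +
(C) mechanism M8 — rate R increasing -; parameter Z elevated +; flag F1 raised -; flag F2 raised -; signal on channel 1 -; parameter Y depressed -
(D) process P2 — does not account for signal on channel 1, parameter Y depressed
(E) process P1 — does not account for flag F1 raised
Only (A) is consistent with every observation.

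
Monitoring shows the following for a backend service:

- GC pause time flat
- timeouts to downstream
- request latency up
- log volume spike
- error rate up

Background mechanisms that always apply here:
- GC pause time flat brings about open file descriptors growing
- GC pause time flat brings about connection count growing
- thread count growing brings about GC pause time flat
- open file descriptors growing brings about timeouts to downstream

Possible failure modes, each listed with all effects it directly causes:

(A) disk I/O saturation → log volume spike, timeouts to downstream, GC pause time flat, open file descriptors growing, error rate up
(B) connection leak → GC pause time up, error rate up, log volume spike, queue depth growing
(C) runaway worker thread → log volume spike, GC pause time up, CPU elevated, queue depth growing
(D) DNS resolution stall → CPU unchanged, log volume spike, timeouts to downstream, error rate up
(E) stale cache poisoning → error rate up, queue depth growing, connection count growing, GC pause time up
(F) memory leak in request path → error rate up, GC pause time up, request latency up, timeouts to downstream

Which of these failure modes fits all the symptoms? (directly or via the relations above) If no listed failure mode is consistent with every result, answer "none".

Testing each hypothesis:
(A) disk I/O saturation — GC pause time flat +; timeouts to downstream +; request latency up -; log volume spike +; error rate up +
(B) connection leak — GC pause time flat -; timeouts to downstream -; request latency up -; log volume spike +; error rate up +
(C) runaway worker thread — fails on GC pause time flat, timeouts to downstream, request latency up, error rate up (predicts GC pause time up, not GC pause time flat)
(D) DNS resolution stall — does not account for GC pause time flat, request latency up
(E) stale cache poisoning — fails on GC pause time flat, timeouts to downstream, request latency up, log volume spike (predicts GC pause time up, not GC pause time flat)
(F) memory leak in request path — GC pause time flat -; timeouts to downstream +; request latency up +; log volume spike -; error rate up +
No candidate is consistent with all observations.

none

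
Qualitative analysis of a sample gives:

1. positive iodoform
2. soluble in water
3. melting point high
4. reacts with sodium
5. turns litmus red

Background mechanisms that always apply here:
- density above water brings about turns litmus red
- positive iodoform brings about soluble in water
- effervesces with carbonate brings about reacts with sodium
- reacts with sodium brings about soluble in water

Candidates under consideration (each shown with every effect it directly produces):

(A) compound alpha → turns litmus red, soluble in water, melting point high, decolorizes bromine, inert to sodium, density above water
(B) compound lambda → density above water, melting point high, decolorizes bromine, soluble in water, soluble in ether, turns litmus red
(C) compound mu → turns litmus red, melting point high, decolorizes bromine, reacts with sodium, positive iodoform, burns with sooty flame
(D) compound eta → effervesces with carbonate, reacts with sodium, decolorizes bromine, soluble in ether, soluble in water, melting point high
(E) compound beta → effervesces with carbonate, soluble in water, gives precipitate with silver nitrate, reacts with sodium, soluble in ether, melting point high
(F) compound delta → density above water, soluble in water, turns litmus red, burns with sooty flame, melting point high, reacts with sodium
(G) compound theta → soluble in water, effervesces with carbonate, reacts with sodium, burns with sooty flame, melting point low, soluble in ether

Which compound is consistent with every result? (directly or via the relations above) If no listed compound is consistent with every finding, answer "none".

C

For each candidate, compare predicted effects to what was observed:
(A) compound alpha — fails on positive iodoform, reacts with sodium (predicts inert to sodium, not reacts with sodium)
(B) compound lambda — positive iodoform miss; soluble in water match; melting point high match; reacts with sodium miss; turns litmus red match
(C) compound mu — positive iodoform match; soluble in water match (through positive iodoform → soluble in water); melting point high match; reacts with sodium match; turns litmus red match
(D) compound eta — positive iodoform miss; soluble in water match; melting point high match; reacts with sodium match; turns litmus red miss
(E) compound beta — positive iodoform miss; soluble in water match; melting point high match; reacts with sodium match; turns litmus red miss
(F) compound delta — does not account for positive iodoform
(G) compound theta — positive iodoform miss; soluble in water match; melting point high miss; reacts with sodium match; turns litmus red miss
(C) alone accounts for all the evidence.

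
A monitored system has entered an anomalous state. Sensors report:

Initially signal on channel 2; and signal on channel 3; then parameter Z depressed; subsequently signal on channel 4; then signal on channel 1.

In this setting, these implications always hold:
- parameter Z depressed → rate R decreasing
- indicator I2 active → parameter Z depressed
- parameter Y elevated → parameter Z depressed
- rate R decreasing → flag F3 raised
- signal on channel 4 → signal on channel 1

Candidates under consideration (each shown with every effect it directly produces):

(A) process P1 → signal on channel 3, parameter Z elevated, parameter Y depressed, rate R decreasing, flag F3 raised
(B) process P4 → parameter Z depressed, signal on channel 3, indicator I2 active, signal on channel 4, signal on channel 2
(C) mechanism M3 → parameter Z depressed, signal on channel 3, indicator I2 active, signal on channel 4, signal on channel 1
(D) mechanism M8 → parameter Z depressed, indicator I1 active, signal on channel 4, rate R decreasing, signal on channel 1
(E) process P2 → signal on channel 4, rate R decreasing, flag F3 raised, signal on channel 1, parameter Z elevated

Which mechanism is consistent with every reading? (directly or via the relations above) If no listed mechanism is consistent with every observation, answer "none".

B

Checking each candidate against the observations:
(A) process P1 — signal on channel 2 miss; signal on channel 3 match; parameter Z depressed miss; signal on channel 4 miss; signal on channel 1 miss
(B) process P4 — accounts for every observation (signal on channel 1 by signal on channel 4 → signal on channel 1)
(C) mechanism M3 — signal on channel 2 miss; signal on channel 3 match; parameter Z depressed match; signal on channel 4 match; signal on channel 1 match
(D) mechanism M8 — signal on channel 2 miss; signal on channel 3 miss; parameter Z depressed match; signal on channel 4 match; signal on channel 1 match
(E) process P2 — fails on signal on channel 2, signal on channel 3, parameter Z depressed (predicts parameter Z elevated, not parameter Z depressed)
(B) is the only candidate with no mismatches.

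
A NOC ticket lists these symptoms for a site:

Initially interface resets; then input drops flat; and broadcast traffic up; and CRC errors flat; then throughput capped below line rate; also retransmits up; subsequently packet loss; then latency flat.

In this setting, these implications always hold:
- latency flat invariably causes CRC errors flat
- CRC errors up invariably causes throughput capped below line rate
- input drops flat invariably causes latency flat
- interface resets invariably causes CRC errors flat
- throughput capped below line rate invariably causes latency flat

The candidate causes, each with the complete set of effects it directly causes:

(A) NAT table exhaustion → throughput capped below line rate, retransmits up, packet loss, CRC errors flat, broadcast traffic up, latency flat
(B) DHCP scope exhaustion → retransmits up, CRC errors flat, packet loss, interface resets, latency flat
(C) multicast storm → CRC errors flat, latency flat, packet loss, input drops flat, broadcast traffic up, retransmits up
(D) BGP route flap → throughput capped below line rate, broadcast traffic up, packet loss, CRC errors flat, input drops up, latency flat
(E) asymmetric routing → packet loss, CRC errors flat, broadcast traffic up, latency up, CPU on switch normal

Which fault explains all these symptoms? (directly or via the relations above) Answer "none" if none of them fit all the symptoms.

none

Per-candidate check:
(A) NAT table exhaustion — does not account for interface resets, input drops flat
(B) DHCP scope exhaustion — interface resets yes; input drops flat NO; broadcast traffic up NO; CRC errors flat yes; throughput capped below line rate NO; retransmits up yes; packet loss yes; latency flat yes
(C) multicast storm — interface resets NO; input drops flat yes; broadcast traffic up yes; CRC errors flat yes; throughput capped below line rate NO; retransmits up yes; packet loss yes; latency flat yes
(D) BGP route flap — interface resets NO; input drops flat NO; broadcast traffic up yes; CRC errors flat yes; throughput capped below line rate yes; retransmits up NO; packet loss yes; latency flat yes
(E) asymmetric routing — fails on interface resets, input drops flat, throughput capped below line rate, retransmits up, latency flat (predicts latency up, not latency flat)
None of the listed candidates fits everything.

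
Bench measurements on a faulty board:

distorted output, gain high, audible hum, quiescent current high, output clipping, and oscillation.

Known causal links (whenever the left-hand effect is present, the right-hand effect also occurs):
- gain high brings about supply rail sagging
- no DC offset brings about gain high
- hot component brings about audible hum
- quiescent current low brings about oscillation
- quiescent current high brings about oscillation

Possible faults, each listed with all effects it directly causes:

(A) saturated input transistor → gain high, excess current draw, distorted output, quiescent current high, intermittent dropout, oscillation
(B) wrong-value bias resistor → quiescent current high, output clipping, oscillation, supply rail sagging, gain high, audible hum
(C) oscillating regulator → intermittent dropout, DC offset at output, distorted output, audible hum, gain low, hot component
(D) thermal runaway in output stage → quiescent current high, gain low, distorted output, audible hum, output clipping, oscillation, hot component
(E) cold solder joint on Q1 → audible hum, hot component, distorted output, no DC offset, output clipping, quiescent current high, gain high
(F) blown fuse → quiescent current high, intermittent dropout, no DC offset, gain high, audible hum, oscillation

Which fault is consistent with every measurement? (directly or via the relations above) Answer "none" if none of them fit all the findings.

Per-candidate check:
(A) saturated input transistor — does not account for audible hum, output clipping
(B) wrong-value bias resistor — does not account for distorted output
(C) oscillating regulator — distorted output yes; gain high NO; audible hum yes; quiescent current high NO; output clipping NO; oscillation NO
(D) thermal runaway in output stage — fails on gain high (predicts gain low, not gain high)
(E) cold solder joint on Q1 — distorted output yes; gain high yes; audible hum yes; quiescent current high yes; output clipping yes; oscillation yes (via quiescent current high → oscillation)
(F) blown fuse — distorted output NO; gain high yes; audible hum yes; quiescent current high yes; output clipping NO; oscillation yes
(E) alone accounts for all the evidence.

E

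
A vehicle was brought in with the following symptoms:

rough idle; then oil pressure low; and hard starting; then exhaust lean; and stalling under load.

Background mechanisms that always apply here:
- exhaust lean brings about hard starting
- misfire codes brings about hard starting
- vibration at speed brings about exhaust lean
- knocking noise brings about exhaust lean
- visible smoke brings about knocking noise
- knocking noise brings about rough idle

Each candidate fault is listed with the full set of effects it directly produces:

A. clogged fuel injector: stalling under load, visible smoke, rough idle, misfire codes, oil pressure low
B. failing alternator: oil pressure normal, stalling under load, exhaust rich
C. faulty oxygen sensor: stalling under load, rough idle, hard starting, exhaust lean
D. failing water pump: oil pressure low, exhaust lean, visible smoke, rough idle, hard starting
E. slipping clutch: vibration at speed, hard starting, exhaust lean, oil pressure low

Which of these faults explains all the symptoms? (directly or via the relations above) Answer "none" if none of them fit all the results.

For each candidate, compare predicted effects to what was observed:
(A) clogged fuel injector — accounts for every observation (hard starting through misfire codes → hard starting)
(B) failing alternator — fails on rough idle, oil pressure low, hard starting, exhaust lean (predicts oil pressure normal, not oil pressure low; predicts exhaust rich, not exhaust lean)
(C) faulty oxygen sensor — rough idle +; oil pressure low -; hard starting +; exhaust lean +; stalling under load +
(D) failing water pump — rough idle +; oil pressure low +; hard starting +; exhaust lean +; stalling under load -
(E) slipping clutch — does not account for rough idle, stalling under load
Only (A) is consistent with every observation.

A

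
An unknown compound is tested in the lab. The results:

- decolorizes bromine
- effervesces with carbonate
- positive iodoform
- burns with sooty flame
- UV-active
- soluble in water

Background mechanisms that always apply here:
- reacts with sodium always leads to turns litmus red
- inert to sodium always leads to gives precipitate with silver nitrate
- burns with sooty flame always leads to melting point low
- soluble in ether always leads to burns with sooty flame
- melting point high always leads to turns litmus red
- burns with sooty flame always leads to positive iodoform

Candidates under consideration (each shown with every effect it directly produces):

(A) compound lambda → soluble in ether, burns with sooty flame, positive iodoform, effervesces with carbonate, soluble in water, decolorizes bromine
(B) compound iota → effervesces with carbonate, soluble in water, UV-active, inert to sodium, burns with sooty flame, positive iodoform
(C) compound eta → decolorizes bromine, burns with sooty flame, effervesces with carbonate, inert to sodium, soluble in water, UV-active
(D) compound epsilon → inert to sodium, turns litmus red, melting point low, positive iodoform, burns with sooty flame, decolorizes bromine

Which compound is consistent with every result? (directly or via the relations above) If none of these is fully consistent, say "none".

C

For each candidate, compare predicted effects to what was observed:
(A) compound lambda — does not account for UV-active
(B) compound iota — decolorizes bromine -; effervesces with carbonate +; positive iodoform +; burns with sooty flame +; UV-active +; soluble in water +
(C) compound eta — decolorizes bromine +; effervesces with carbonate +; positive iodoform + (through burns with sooty flame → positive iodoform); burns with sooty flame +; UV-active +; soluble in water +
(D) compound epsilon — does not account for effervesces with carbonate, UV-active, soluble in water
Only (C) is consistent with every observation.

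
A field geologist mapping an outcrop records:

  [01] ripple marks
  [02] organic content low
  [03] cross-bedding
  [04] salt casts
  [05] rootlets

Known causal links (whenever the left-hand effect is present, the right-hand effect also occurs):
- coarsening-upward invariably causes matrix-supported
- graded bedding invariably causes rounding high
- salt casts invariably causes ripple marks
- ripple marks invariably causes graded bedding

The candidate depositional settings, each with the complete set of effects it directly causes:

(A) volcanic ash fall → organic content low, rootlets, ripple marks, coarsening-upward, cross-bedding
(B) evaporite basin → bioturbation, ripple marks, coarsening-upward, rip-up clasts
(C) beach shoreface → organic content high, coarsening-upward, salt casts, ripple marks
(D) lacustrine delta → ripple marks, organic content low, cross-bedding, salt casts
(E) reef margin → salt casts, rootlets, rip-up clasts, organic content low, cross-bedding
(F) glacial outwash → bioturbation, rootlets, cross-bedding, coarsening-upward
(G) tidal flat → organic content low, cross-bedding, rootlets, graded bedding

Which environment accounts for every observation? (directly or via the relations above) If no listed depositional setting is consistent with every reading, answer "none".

E

Checking each candidate against the observations:
(A) volcanic ash fall — ripple marks match; organic content low match; cross-bedding match; salt casts miss; rootlets match
(B) evaporite basin — ripple marks match; organic content low miss; cross-bedding miss; salt casts miss; rootlets miss
(C) beach shoreface — fails on organic content low, cross-bedding, rootlets (predicts organic content high, not organic content low)
(D) lacustrine delta — ripple marks match; organic content low match; cross-bedding match; salt casts match; rootlets miss
(E) reef margin — accounts for every observation (ripple marks by salt casts → ripple marks)
(F) glacial outwash — ripple marks miss; organic content low miss; cross-bedding match; salt casts miss; rootlets match
(G) tidal flat — does not account for ripple marks, salt casts
Only (E) is consistent with every observation.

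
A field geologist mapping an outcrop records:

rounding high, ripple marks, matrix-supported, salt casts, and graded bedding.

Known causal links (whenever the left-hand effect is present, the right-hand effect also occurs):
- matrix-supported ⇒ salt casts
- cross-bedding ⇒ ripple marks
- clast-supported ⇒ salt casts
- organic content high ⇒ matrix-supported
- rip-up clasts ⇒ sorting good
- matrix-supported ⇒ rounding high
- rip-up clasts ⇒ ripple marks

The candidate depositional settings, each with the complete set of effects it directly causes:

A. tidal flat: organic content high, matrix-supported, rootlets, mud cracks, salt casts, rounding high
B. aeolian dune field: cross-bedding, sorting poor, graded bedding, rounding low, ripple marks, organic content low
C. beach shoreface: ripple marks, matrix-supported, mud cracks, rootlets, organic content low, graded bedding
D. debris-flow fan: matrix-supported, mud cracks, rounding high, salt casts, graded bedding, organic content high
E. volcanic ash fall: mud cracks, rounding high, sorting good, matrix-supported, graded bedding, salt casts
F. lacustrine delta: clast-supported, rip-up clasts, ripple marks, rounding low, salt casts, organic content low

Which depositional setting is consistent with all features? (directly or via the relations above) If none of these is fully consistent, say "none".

For each candidate, compare predicted effects to what was observed:
(A) tidal flat — rounding high match; ripple marks miss; matrix-supported match; salt casts match; graded bedding miss
(B) aeolian dune field — rounding high miss; ripple marks match; matrix-supported miss; salt casts miss; graded bedding match
(C) beach shoreface — accounts for every observation (rounding high via matrix-supported → rounding high)
(D) debris-flow fan — does not account for ripple marks
(E) volcanic ash fall — does not account for ripple marks
(F) lacustrine delta — fails on rounding high, matrix-supported, graded bedding (predicts rounding low, not rounding high; predicts clast-supported, not matrix-supported)
(C) alone accounts for all the evidence.

C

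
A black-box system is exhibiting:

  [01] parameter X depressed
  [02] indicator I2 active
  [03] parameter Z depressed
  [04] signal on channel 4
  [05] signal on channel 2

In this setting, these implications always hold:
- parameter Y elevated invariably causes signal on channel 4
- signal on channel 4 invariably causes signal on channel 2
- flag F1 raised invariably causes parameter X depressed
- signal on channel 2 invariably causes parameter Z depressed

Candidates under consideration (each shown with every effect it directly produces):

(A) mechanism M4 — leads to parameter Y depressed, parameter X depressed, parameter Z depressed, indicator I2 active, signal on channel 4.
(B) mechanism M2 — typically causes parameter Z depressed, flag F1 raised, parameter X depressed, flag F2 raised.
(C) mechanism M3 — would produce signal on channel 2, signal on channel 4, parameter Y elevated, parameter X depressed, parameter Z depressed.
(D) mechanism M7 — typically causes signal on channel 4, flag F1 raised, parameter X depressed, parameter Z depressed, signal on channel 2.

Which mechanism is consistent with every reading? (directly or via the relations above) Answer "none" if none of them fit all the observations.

A

For each candidate, compare predicted effects to what was observed:
(A) mechanism M4 — parameter X depressed match; indicator I2 active match; parameter Z depressed match; signal on channel 4 match; signal on channel 2 match (via signal on channel 4 → signal on channel 2)
(B) mechanism M2 — parameter X depressed match; indicator I2 active miss; parameter Z depressed match; signal on channel 4 miss; signal on channel 2 miss
(C) mechanism M3 — parameter X depressed match; indicator I2 active miss; parameter Z depressed match; signal on channel 4 match; signal on channel 2 match
(D) mechanism M7 — does not account for indicator I2 active
(A) alone accounts for all the evidence.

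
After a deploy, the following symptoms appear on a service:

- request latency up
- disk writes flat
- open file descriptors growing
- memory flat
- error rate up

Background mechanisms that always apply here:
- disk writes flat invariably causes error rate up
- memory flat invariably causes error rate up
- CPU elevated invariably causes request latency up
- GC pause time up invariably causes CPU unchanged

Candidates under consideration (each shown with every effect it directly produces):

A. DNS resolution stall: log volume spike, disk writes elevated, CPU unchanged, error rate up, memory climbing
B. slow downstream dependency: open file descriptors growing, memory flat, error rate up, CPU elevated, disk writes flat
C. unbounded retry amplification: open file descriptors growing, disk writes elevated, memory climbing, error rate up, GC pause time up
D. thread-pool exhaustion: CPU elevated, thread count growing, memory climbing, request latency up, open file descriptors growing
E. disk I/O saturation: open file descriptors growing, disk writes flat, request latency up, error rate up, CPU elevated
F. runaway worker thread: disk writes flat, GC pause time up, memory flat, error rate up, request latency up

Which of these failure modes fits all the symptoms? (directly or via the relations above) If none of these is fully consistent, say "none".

Per-candidate check:
(A) DNS resolution stall — fails on request latency up, disk writes flat, open file descriptors growing, memory flat (predicts disk writes elevated, not disk writes flat; predicts memory climbing, not memory flat)
(B) slow downstream dependency — accounts for every observation (request latency up via CPU elevated → request latency up)
(C) unbounded retry amplification — fails on request latency up, disk writes flat, memory flat (predicts disk writes elevated, not disk writes flat; predicts memory climbing, not memory flat)
(D) thread-pool exhaustion — fails on disk writes flat, memory flat, error rate up (predicts memory climbing, not memory flat)
(E) disk I/O saturation — does not account for memory flat
(F) runaway worker thread — does not account for open file descriptors growing
Only (B) is consistent with every observation.

B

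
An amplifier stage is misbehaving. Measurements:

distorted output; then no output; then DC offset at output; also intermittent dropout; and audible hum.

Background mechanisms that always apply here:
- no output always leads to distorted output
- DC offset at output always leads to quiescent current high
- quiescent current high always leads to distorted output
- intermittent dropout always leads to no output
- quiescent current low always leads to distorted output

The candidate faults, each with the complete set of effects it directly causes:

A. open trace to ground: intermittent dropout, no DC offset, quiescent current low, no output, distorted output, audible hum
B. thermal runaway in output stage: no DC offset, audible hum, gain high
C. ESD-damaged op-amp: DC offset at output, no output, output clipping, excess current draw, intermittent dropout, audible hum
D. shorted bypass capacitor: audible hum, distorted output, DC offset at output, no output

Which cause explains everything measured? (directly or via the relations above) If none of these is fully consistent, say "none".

C

Per-candidate check:
(A) open trace to ground — distorted output ✓; no output ✓; DC offset at output ✗; intermittent dropout ✓; audible hum ✓
(B) thermal runaway in output stage — fails on distorted output, no output, DC offset at output, intermittent dropout (predicts no DC offset, not DC offset at output)
(C) ESD-damaged op-amp — distorted output ✓ (via no output → distorted output); no output ✓; DC offset at output ✓; intermittent dropout ✓; audible hum ✓
(D) shorted bypass capacitor — does not account for intermittent dropout
(C) is the only candidate with no mismatches.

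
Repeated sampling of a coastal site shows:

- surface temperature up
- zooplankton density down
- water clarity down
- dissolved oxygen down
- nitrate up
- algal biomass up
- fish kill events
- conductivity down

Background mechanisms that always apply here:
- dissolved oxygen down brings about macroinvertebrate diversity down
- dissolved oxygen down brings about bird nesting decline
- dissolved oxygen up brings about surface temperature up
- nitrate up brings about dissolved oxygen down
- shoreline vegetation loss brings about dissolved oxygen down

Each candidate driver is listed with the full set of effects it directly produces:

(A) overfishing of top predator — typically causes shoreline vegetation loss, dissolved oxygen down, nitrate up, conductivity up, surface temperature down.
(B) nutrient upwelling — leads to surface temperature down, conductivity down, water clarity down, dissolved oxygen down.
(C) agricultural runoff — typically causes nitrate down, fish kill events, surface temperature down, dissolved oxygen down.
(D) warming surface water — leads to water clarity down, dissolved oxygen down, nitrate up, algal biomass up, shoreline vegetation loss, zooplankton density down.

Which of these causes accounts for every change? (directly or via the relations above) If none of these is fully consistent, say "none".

For each candidate, compare predicted effects to what was observed:
(A) overfishing of top predator — surface temperature up ✗; zooplankton density down ✗; water clarity down ✗; dissolved oxygen down ✓; nitrate up ✓; algal biomass up ✗; fish kill events ✗; conductivity down ✗
(B) nutrient upwelling — fails on surface temperature up, zooplankton density down, nitrate up, algal biomass up, fish kill events (predicts surface temperature down, not surface temperature up)
(C) agricultural runoff — surface temperature up ✗; zooplankton density down ✗; water clarity down ✗; dissolved oxygen down ✓; nitrate up ✗; algal biomass up ✗; fish kill events ✓; conductivity down ✗
(D) warming surface water — surface temperature up ✗; zooplankton density down ✓; water clarity down ✓; dissolved oxygen down ✓; nitrate up ✓; algal biomass up ✓; fish kill events ✗; conductivity down ✗
No candidate is consistent with all observations.

none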